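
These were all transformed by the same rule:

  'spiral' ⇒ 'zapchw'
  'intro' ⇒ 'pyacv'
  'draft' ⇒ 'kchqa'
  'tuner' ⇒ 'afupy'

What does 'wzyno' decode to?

A repeating key of period 2 is used — shifts +7, +11 over and over.
Undoing it on wzyno: w−7=p, z−11=o, y−7=r, n−11=c, o−7=h.

porch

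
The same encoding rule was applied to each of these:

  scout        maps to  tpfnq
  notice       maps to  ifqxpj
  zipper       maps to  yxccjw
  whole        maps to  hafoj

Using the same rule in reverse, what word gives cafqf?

s(18)→t(19) and c(2)→p(15) fit y≡23x+21 (mod 26); the inverse of 23 mod 26 is 17. Treating letters as 0–25, the rule is x ↦ 23x + 21 (mod 26).
Reversing it on cafqf: c(2)→17·(2−21)≡15=p; a(0)→17·(0−21)≡7=h; f(5)→17·(5−21)≡14=o; q(16)→17·(16−21)≡19=t; f(5)→17·(5−21)≡14=o (all mod 26).

photo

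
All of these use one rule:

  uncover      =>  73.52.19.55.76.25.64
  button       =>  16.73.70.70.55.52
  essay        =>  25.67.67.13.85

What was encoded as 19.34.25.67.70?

u(#21)→73 and n(#14)→52: differences scale by 3, so n = 3·pos + 10. Each letter becomes 3×(its alphabet position, a=1..z=26) + 10.
Undoing it on 19.34.25.67.70: 19→(19−10)÷3=3=c, 34→(34−10)÷3=8=h, 25→(25−10)÷3=5=e, 67→(67−10)÷3=19=s, 70→(70−10)÷3=20=t.

chest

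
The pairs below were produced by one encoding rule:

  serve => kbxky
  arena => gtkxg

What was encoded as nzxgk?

earth

Read the word backwards and shift each letter +6.
Decoding nzxgk: shift back: n−6=h, z−6=t, x−6=r, g−6=a, k−6=e → htrae; then reverse → earth.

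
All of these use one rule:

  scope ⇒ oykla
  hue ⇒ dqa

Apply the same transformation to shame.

Every letter moves 22 places later in the alphabet, wrapping around z→a.
On shame: s+22=o, h+22=d, a+22=w, m+22=i, e+22=a.

odwia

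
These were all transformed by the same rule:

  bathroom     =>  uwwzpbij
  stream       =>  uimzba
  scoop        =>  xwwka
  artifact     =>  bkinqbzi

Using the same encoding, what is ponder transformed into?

Read the word backwards and shift each letter +8.
Applying it to ponder: reverse → rednop; then shift: r+8=z, e+8=m, d+8=l, n+8=v, o+8=w, p+8=x.

zmlvwx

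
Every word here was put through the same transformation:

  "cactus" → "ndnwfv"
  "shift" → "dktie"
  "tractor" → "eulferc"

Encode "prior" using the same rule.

autrc

Shifts by position in cactus: pos 0: c→n (+11), pos 1: a→d (+3), pos 2: c→n (+11), pos 3: t→w (+3) — repeating every 2. The shifts repeat in a cycle of length 2: positions 0,1,… shift by +11, +3, then the pattern repeats.
For prior: p+11=a, r+3=u, i+11=t, o+3=r, r+11=c.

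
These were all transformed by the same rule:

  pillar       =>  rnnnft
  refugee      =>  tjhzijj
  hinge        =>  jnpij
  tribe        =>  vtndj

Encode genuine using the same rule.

The shift depends on letter class: consonant p→r is +2, but vowel i→n is +5. The rule splits by letter class: vowels +5, consonants +2.
For genuine: g(cons)+2=i, e(vowel)+5=j, n(cons)+2=p, u(vowel)+5=z, i(vowel)+5=n, n(cons)+2=p, e(vowel)+5=j.

ijpznpj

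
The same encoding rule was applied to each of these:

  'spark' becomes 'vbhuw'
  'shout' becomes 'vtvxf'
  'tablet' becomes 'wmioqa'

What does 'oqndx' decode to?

legal

Shifts by position in spark: pos 0: s→v (+3), pos 1: p→b (+12), pos 2: a→h (+7), pos 3: r→u (+3), pos 4: k→w (+12) — repeating every 3. The shifts repeat in a cycle of length 3: positions 0,1,… shift by +3, +12, +7, then the pattern repeats.
Decoding oqndx: o−3=l, q−12=e, n−7=g, d−3=a, x−12=l.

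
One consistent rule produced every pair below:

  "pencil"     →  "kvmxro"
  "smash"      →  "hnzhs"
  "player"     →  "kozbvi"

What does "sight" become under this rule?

hrtsg

Each pair mirrors across the alphabet (p↔k, e↔v, n↔m): positions sum to 25. Letters are reflected about the middle of the alphabet (position → 25−position): Atbash.
On sight: s↔h, i↔r, g↔t, h↔s, t↔g.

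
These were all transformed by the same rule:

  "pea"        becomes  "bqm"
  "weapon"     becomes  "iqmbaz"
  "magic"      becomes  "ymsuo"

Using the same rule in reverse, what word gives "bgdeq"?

purse

Compare letters: p→b is +12, e→q is +12, a→m is +12 — a constant shift. Every letter moves 12 places later in the alphabet, wrapping around z→a.
Decoding bgdeq: b−12=p, g−12=u, d−12=r, e−12=s, q−12=e.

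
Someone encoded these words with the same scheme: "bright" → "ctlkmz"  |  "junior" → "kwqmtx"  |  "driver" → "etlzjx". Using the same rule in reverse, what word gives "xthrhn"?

wrench

In bright: b→c is +1, r→t is +2, i→l is +3, g→k is +4 — the shift increases by 1 each position. Each letter shifts forward by (position + 1), i.e. 1, 2, 3, … — the shift grows by one for each successive letter.
Reversing it on xthrhn: x−1=w, t−2=r, h−3=e, r−4=n, h−5=c, n−6=h.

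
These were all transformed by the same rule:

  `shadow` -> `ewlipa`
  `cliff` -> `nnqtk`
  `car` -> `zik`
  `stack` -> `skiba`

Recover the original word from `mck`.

cue

The output letters match the input read backwards, each shifted +8: shadow reversed is wodahs. The word is reversed, then every letter is shifted forward by 8.
Decoding mck: shift back: m−8=e, c−8=u, k−8=c → euc; then reverse → cue.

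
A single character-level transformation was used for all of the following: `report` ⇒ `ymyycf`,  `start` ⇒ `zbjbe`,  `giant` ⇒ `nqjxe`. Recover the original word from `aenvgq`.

twelve

In report: r→y is +7, e→m is +8, p→y is +9, o→y is +10 — the shift increases by 1 each position. Letter i (0-indexed) is shifted by i+7, so successive shifts are 7, 8, 9, ….
Reversing it on aenvgq: a−7=t, e−8=w, n−9=e, v−10=l, g−11=v, q−12=e.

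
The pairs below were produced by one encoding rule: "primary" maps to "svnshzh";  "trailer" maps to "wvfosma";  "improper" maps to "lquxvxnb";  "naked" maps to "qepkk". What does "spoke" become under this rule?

In primary: p→s is +3, r→v is +4, i→n is +5, m→s is +6 — the shift increases by 1 each position. Each letter shifts forward by (position + 3), i.e. 3, 4, 5, … — the shift grows by one for each successive letter.
Applying it to spoke: s+3=v, p+4=t, o+5=t, k+6=q, e+7=l.

vttql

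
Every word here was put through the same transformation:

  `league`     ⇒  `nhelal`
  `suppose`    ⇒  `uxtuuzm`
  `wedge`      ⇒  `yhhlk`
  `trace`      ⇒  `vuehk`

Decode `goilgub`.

elegant

The shift increases by 1 at each position, starting from +2: 2, 3, 4, ….
Decoding goilgub: g−2=e, o−3=l, i−4=e, l−5=g, g−6=a, u−7=n, b−8=t.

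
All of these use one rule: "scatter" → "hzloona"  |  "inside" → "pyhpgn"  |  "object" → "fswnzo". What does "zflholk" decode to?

coastal

s(18)→h(7) and c(2)→z(25) fit y≡7x+11 (mod 26); the inverse of 7 mod 26 is 15. Treating letters as 0–25, the rule is x ↦ 7x + 11 (mod 26).
Decoding zflholk: z(25)→15·(25−11)≡2=c; f(5)→15·(5−11)≡14=o; l(11)→15·(11−11)≡0=a; h(7)→15·(7−11)≡18=s; o(14)→15·(14−11)≡19=t; l(11)→15·(11−11)≡0=a; k(10)→15·(10−11)≡11=l (all mod 26).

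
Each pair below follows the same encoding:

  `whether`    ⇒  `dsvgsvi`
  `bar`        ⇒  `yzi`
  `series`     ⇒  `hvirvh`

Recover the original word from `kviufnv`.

Each pair mirrors across the alphabet (w↔d, h↔s, e↔v): positions sum to 25. Each letter is replaced by its mirror in the alphabet: a↔z, b↔y, c↔x, and so on (the Atbash cipher).
Undoing it on kviufnv: k↔p, v↔e, i↔r, u↔f, f↔u, n↔m, v↔e.

perfume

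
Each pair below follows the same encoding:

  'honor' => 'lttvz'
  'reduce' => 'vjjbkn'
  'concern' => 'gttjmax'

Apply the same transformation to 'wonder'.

In honor: h→l is +4, o→t is +5, n→t is +6, o→v is +7 — the shift increases by 1 each position. Each letter shifts forward by (position + 4), i.e. 4, 5, 6, … — the shift grows by one for each successive letter.
On wonder: w+4=a, o+5=t, n+6=t, d+7=k, e+8=m, r+9=a.

attkma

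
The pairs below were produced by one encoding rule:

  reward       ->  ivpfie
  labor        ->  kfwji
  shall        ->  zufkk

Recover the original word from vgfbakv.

example

Treating letters as 0–25, the rule is x ↦ 17x + 5 (mod 26).
Reversing it on vgfbakv: v(21)→23·(21−5)≡4=e; g(6)→23·(6−5)≡23=x; f(5)→23·(5−5)≡0=a; b(1)→23·(1−5)≡12=m; a(0)→23·(0−5)≡15=p; k(10)→23·(10−5)≡11=l; v(21)→23·(21−5)≡4=e (all mod 26).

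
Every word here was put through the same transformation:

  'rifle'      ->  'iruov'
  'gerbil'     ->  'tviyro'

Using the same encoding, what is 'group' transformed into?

Each pair mirrors across the alphabet (r↔i, i↔r, f↔u): positions sum to 25. Letters are reflected about the middle of the alphabet (position → 25−position): Atbash.
Applying it to group: g↔t, r↔i, o↔l, u↔f, p↔k.

tilfk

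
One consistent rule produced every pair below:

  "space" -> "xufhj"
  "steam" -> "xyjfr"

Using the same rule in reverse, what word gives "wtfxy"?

roast

It's a constant shift of +5 (ROT5).
Decoding wtfxy: w−5=r, t−5=o, f−5=a, x−5=s, y−5=t.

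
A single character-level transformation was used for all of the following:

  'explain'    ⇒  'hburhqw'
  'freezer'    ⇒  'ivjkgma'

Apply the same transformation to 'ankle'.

drprl

In explain: e→h is +3, x→b is +4, p→u is +5, l→r is +6 — the shift increases by 1 each position. The shift increases by 1 at each position, starting from +3: 3, 4, 5, ….
On ankle: a+3=d, n+4=r, k+5=p, l+6=r, e+7=l.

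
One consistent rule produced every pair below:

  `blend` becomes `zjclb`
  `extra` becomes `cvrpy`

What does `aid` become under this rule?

Compare letters: b→z is +24, l→j is +24, e→c is +24 — a constant shift. This is a Caesar cipher with shift 24.
Applying it to aid: a+24=y, i+24=g, d+24=b.

ygb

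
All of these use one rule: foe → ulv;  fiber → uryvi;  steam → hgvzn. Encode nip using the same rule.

mrk

Each pair mirrors across the alphabet (f↔u, o↔l, e↔v): positions sum to 25. This is the alphabet-reversal cipher (Atbash): a becomes z, b becomes y, etc.
On nip: n↔m, i↔r, p↔k.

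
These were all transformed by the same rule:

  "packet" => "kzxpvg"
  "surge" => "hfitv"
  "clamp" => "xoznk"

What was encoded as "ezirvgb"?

Each pair mirrors across the alphabet (p↔k, a↔z, c↔x): positions sum to 25. Each letter is replaced by its mirror in the alphabet: a↔z, b↔y, c↔x, and so on (the Atbash cipher).
Decoding ezirvgb: e↔v, z↔a, i↔r, r↔i, v↔e, g↔t, b↔y.

variety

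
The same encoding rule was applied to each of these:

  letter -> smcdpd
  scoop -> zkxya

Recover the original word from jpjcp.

chase

In letter: l→s is +7, e→m is +8, t→c is +9, t→d is +10 — the shift increases by 1 each position. Letter i (0-indexed) is shifted by i+7, so successive shifts are 7, 8, 9, ….
Decoding jpjcp: j−7=c, p−8=h, j−9=a, c−10=s, p−11=e.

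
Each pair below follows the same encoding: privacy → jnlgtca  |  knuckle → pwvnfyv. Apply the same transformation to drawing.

rythlco

The output letters match the input read backwards, each shifted +11: privacy reversed is ycavirp. The word is reversed, then every letter is shifted forward by 11.
For drawing: reverse → gniward; then shift: g+11=r, n+11=y, i+11=t, w+11=h, a+11=l, r+11=c, d+11=o.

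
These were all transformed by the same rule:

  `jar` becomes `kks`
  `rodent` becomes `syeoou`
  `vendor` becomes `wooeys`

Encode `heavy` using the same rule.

iokwz

Vowels shift forward by 10 and consonants shift forward by 1.
For heavy: h(cons)+1=i, e(vowel)+10=o, a(vowel)+10=k, v(cons)+1=w, y(cons)+1=z.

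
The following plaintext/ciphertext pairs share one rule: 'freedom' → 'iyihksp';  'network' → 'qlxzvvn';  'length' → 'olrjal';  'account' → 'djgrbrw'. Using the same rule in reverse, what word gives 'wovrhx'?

Shifts by position in freedom: pos 0: f→i (+3), pos 1: r→y (+7), pos 2: e→i (+4), pos 3: e→h (+3), pos 4: d→k (+7), pos 5: o→s (+4) — repeating every 3. The shifts repeat in a cycle of length 3: positions 0,1,… shift by +3, +7, +4, then the pattern repeats.
Reversing it on wovrhx: w−3=t, o−7=h, v−4=r, r−3=o, h−7=a, x−4=t.

throat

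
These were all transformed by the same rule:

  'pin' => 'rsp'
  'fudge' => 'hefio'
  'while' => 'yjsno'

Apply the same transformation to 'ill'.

The shift depends on letter class: consonant p→r is +2, but vowel i→s is +10. The rule splits by letter class: vowels +10, consonants +2.
On ill: i(vowel)+10=s, l(cons)+2=n, l(cons)+2=n.

snn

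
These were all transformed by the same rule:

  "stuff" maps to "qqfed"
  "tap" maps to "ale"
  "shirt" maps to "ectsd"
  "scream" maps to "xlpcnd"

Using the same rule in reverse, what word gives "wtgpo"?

The output letters match the input read backwards, each shifted +11: stuff reversed is ffuts. Read the word backwards and shift each letter +11.
Reversing it on wtgpo: shift back: w−11=l, t−11=i, g−11=v, p−11=e, o−11=d → lived; then reverse → devil.

devil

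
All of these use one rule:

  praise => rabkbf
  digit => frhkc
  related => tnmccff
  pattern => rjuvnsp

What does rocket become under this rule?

txdmnu

Shifts by position in praise: pos 0: p→r (+2), pos 1: r→a (+9), pos 2: a→b (+1), pos 3: i→k (+2), pos 4: s→b (+9), pos 5: e→f (+1) — repeating every 3. A repeating key of period 3 is used — shifts +2, +9, +1 over and over.
For rocket: r+2=t, o+9=x, c+1=d, k+2=m, e+9=n, t+1=u.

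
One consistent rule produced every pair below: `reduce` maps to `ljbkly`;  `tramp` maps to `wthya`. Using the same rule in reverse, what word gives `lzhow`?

The output letters match the input read backwards, each shifted +7: reduce reversed is ecuder. The word is reversed, then every letter is shifted forward by 7.
Decoding lzhow: shift back: l−7=e, z−7=s, h−7=a, o−7=h, w−7=p → esahp; then reverse → phase.

phase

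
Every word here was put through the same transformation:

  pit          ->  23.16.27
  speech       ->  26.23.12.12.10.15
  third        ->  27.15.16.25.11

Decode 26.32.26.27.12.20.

system

p is letter #16 and maps to 23: an offset of 7. Letters become their 1-based position plus 7 (so a→8, b→9, …).
Decoding 26.32.26.27.12.20: 26→(26−7)÷1=19=s, 32→(32−7)÷1=25=y, 26→(26−7)÷1=19=s, 27→(27−7)÷1=20=t, 12→(12−7)÷1=5=e, 20→(20−7)÷1=13=m.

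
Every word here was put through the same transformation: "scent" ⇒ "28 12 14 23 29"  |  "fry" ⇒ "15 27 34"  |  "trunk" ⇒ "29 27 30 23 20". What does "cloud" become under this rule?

12 21 24 30 13

s is letter #19 and maps to 28: an offset of 9. Each letter is replaced by its alphabet position (a=1..z=26) + 9.
For cloud: c=3→12, l=12→21, o=15→24, u=21→30, d=4→13.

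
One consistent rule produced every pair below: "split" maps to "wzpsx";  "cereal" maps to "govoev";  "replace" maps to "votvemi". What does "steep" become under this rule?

wdiot

Shifts by position in split: pos 0: s→w (+4), pos 1: p→z (+10), pos 2: l→p (+4), pos 3: i→s (+10) — repeating every 2. The shifts repeat in a cycle of length 2: positions 0,1,… shift by +4, +10, then the pattern repeats.
On steep: s+4=w, t+10=d, e+4=i, e+10=o, p+4=t.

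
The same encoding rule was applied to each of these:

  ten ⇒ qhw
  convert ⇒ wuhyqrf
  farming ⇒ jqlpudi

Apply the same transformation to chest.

The output letters match the input read backwards, each shifted +3: ten reversed is net. Read the word backwards and shift each letter +3.
On chest: reverse → tsehc; then shift: t+3=w, s+3=v, e+3=h, h+3=k, c+3=f.

wvhkf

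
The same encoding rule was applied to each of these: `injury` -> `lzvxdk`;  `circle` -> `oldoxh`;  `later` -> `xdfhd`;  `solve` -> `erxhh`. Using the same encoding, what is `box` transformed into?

nrj

The shift depends on letter class: consonant n→z is +12, but vowel i→l is +3. Vowels shift forward by 3 and consonants shift forward by 12.
Applying it to box: b(cons)+12=n, o(vowel)+3=r, x(cons)+12=j.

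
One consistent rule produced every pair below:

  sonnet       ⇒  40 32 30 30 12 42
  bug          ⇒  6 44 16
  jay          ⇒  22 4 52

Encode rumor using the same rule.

38 44 28 32 38

s(#19)→40 and o(#15)→32: differences scale by 2, so n = 2·pos + 2. The formula is n = 2×(alphabet index, a=1) + 2.
Applying it to rumor: r=18→38, u=21→44, m=13→28, o=15→32, r=18→38.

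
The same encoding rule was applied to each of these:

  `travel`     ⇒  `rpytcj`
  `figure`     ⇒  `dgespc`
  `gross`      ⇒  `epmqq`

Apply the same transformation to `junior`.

hslgmp

Compare letters: t→r is +24, r→p is +24, a→y is +24 — a constant shift. It's a constant shift of +24 (ROT24).
On junior: j+24=h, u+24=s, n+24=l, i+24=g, o+24=m, r+24=p.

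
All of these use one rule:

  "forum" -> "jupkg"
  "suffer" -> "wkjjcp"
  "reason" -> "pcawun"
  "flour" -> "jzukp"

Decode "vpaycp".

drawer

f(5)→j(9) and o(14)→u(20) fit y≡7x+0 (mod 26); the inverse of 7 mod 26 is 15. Each letter's alphabet position (a=0..z=25) is mapped through 7·x+0 mod 26 — an affine cipher.
Reversing it on vpaycp: v(21)→15·(21−0)≡3=d; p(15)→15·(15−0)≡17=r; a(0)→15·(0−0)≡0=a; y(24)→15·(24−0)≡22=w; c(2)→15·(2−0)≡4=e; p(15)→15·(15−0)≡17=r (all mod 26).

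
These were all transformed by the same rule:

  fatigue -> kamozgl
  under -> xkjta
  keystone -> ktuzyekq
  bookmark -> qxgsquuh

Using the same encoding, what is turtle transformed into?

The output letters match the input read backwards, each shifted +6: fatigue reversed is eugitaf. The word is reversed, then every letter is shifted forward by 6.
Applying it to turtle: reverse → eltrut; then shift: e+6=k, l+6=r, t+6=z, r+6=x, u+6=a, t+6=z.

krzxaz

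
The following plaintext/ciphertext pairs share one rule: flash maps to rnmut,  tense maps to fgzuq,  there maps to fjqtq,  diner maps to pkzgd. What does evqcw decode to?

steak

Shifts by position in flash: pos 0: f→r (+12), pos 1: l→n (+2), pos 2: a→m (+12), pos 3: s→u (+2) — repeating every 2. The shifts repeat in a cycle of length 2: positions 0,1,… shift by +12, +2, then the pattern repeats.
Reversing it on evqcw: e−12=s, v−2=t, q−12=e, c−2=a, w−12=k.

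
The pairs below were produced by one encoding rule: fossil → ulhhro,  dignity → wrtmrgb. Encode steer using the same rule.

hgvvi

Each pair mirrors across the alphabet (f↔u, o↔l, s↔h): positions sum to 25. Each letter is replaced by its mirror in the alphabet: a↔z, b↔y, c↔x, and so on (the Atbash cipher).
Applying it to steer: s↔h, t↔g, e↔v, e↔v, r↔i.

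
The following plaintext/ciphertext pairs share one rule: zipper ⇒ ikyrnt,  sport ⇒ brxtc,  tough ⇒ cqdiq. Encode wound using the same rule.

fqdpm

Shifts by position in zipper: pos 0: z→i (+9), pos 1: i→k (+2), pos 2: p→y (+9), pos 3: p→r (+2) — repeating every 2. It's a Vigenère-style cipher with numeric key [9,2]: position i shifts by key[i mod 2].
On wound: w+9=f, o+2=q, u+9=d, n+2=p, d+9=m.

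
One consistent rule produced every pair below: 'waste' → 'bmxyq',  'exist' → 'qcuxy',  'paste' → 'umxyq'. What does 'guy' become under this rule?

lgd

Vowels shift forward by 12 and consonants shift forward by 5.
Applying it to guy: g(cons)+5=l, u(vowel)+12=g, y(cons)+5=d.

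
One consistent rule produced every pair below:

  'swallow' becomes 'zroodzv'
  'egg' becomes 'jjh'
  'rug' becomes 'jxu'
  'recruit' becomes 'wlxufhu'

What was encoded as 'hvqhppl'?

immense

Read the word backwards and shift each letter +3.
Undoing it on hvqhppl: shift back: h−3=e, v−3=s, q−3=n, h−3=e, p−3=m, p−3=m, l−3=i → esnemmi; then reverse → immense.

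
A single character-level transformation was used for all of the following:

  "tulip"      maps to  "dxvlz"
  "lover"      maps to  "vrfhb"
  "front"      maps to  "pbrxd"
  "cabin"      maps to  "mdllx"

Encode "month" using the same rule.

wrxdr

The rule splits by letter class: vowels +3, consonants +10.
For month: m(cons)+10=w, o(vowel)+3=r, n(cons)+10=x, t(cons)+10=d, h(cons)+10=r.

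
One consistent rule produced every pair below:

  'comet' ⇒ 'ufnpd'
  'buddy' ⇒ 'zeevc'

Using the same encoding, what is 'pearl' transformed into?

msbfq

The output letters match the input read backwards, each shifted +1: comet reversed is temoc. The word is reversed, then every letter is shifted forward by 1.
Applying it to pearl: reverse → lraep; then shift: l+1=m, r+1=s, a+1=b, e+1=f, p+1=q.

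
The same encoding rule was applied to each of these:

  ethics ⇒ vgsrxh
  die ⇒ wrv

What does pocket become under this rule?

Each pair mirrors across the alphabet (e↔v, t↔g, h↔s): positions sum to 25. This is the alphabet-reversal cipher (Atbash): a becomes z, b becomes y, etc.
For pocket: p↔k, o↔l, c↔x, k↔p, e↔v, t↔g.

klxpvg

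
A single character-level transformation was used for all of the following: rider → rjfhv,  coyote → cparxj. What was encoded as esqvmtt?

erosion

In rider: r→r is +0, i→j is +1, d→f is +2, e→h is +3 — the shift increases by 1 each position. Letter i (0-indexed) is shifted by i+0, so successive shifts are 0, 1, 2, ….
Reversing it on esqvmtt: e−0=e, s−1=r, q−2=o, v−3=s, m−4=i, t−5=o, t−6=n.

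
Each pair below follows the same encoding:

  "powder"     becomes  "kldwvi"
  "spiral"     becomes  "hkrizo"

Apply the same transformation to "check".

Each pair mirrors across the alphabet (p↔k, o↔l, w↔d): positions sum to 25. Letters are reflected about the middle of the alphabet (position → 25−position): Atbash.
Applying it to check: c↔x, h↔s, e↔v, c↔x, k↔p.

xsvxp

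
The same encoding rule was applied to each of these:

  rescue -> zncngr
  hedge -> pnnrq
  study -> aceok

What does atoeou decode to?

sketch

In rescue: r→z is +8, e→n is +9, s→c is +10, c→n is +11 — the shift increases by 1 each position. Each letter shifts forward by (position + 8), i.e. 8, 9, 10, … — the shift grows by one for each successive letter.
Undoing it on atoeou: a−8=s, t−9=k, o−10=e, e−11=t, o−12=c, u−13=h.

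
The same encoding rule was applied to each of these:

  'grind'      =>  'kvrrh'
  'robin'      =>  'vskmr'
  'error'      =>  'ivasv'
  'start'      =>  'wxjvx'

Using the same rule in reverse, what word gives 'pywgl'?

lunch

Shifts by position in grind: pos 0: g→k (+4), pos 1: r→v (+4), pos 2: i→r (+9), pos 3: n→r (+4), pos 4: d→h (+4) — repeating every 3. It's a Vigenère-style cipher with numeric key [4,4,9]: position i shifts by key[i mod 3].
Undoing it on pywgl: p−4=l, y−4=u, w−9=n, g−4=c, l−4=h.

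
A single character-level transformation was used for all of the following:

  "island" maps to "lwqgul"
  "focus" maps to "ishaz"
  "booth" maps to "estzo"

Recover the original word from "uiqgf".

relay

In island: i→l is +3, s→w is +4, l→q is +5, a→g is +6 — the shift increases by 1 each position. The shift increases by 1 at each position, starting from +3: 3, 4, 5, ….
Undoing it on uiqgf: u−3=r, i−4=e, q−5=l, g−6=a, f−7=y.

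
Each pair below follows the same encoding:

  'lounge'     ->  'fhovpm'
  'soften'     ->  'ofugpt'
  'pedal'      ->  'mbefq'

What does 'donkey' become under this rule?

zflope

The output letters match the input read backwards, each shifted +1: lounge reversed is egnuol. Two steps: reverse the string, then apply a Caesar shift of +1.
Applying it to donkey: reverse → yeknod; then shift: y+1=z, e+1=f, k+1=l, n+1=o, o+1=p, d+1=e.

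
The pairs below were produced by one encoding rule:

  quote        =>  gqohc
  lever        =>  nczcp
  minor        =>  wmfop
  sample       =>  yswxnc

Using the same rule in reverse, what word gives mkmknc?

This is an affine cipher: with a=0,…,z=25, each position x becomes (9x+18) mod 26.
Decoding mkmknc: m(12)→3·(12−18)≡8=i; k(10)→3·(10−18)≡2=c; m(12)→3·(12−18)≡8=i; k(10)→3·(10−18)≡2=c; n(13)→3·(13−18)≡11=l; c(2)→3·(2−18)≡4=e (all mod 26).

icicle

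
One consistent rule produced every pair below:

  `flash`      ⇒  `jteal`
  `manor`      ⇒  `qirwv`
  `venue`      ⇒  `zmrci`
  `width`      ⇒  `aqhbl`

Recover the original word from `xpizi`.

Shifts by position in flash: pos 0: f→j (+4), pos 1: l→t (+8), pos 2: a→e (+4), pos 3: s→a (+8) — repeating every 2. It's a Vigenère-style cipher with numeric key [4,8]: position i shifts by key[i mod 2].
Undoing it on xpizi: x−4=t, p−8=h, i−4=e, z−8=r, i−4=e.

there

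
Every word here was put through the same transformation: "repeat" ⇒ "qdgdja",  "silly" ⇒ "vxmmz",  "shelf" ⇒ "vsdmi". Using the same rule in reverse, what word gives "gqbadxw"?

protein

This is an affine cipher: with a=0,…,z=25, each position x becomes (5x+9) mod 26.
Undoing it on gqbadxw: g(6)→21·(6−9)≡15=p; q(16)→21·(16−9)≡17=r; b(1)→21·(1−9)≡14=o; a(0)→21·(0−9)≡19=t; d(3)→21·(3−9)≡4=e; x(23)→21·(23−9)≡8=i; w(22)→21·(22−9)≡13=n (all mod 26).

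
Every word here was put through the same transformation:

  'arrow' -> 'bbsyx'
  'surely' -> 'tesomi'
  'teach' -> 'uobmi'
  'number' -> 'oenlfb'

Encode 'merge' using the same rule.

Shifts by position in arrow: pos 0: a→b (+1), pos 1: r→b (+10), pos 2: r→s (+1), pos 3: o→y (+10) — repeating every 2. A repeating key of period 2 is used — shifts +1, +10 over and over.
For merge: m+1=n, e+10=o, r+1=s, g+10=q, e+1=f.

nosqf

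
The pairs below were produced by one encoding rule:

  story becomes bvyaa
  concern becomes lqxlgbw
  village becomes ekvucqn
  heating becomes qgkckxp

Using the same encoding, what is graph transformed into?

Shifts by position in story: pos 0: s→b (+9), pos 1: t→v (+2), pos 2: o→y (+10), pos 3: r→a (+9), pos 4: y→a (+2) — repeating every 3. A repeating key of period 3 is used — shifts +9, +2, +10 over and over.
Applying it to graph: g+9=p, r+2=t, a+10=k, p+9=y, h+2=j.

ptkyj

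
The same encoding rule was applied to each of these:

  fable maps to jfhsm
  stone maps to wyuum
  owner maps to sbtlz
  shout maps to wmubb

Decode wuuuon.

sponge

In fable: f→j is +4, a→f is +5, b→h is +6, l→s is +7 — the shift increases by 1 each position. Letter i (0-indexed) is shifted by i+4, so successive shifts are 4, 5, 6, ….
Reversing it on wuuuon: w−4=s, u−5=p, u−6=o, u−7=n, o−8=g, n−9=e.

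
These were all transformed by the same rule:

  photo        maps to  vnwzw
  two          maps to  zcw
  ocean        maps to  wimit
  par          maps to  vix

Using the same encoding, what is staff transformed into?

yzill

The shift depends on letter class: consonant p→v is +6, but vowel o→w is +8. The rule splits by letter class: vowels +8, consonants +6.
For staff: s(cons)+6=y, t(cons)+6=z, a(vowel)+8=i, f(cons)+6=l, f(cons)+6=l.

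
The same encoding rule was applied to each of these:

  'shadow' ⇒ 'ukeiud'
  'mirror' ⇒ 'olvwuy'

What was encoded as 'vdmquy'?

Letter i (0-indexed) is shifted by i+2, so successive shifts are 2, 3, 4, ….
Decoding vdmquy: v−2=t, d−3=a, m−4=i, q−5=l, u−6=o, y−7=r.

tailor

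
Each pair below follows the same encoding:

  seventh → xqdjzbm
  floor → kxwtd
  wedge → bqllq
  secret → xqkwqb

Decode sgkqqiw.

nuclear

Shifts by position in seventh: pos 0: s→x (+5), pos 1: e→q (+12), pos 2: v→d (+8), pos 3: e→j (+5), pos 4: n→z (+12), pos 5: t→b (+8) — repeating every 3. It's a Vigenère-style cipher with numeric key [5,12,8]: position i shifts by key[i mod 3].
Reversing it on sgkqqiw: s−5=n, g−12=u, k−8=c, q−5=l, q−12=e, i−8=a, w−5=r.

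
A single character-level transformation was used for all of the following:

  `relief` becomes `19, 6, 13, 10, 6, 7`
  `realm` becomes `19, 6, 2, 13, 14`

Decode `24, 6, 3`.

web

r is letter #18 and maps to 19: an offset of 1. Letters become their 1-based position plus 1 (so a→2, b→3, …).
Decoding 24, 6, 3: 24→(24−1)÷1=23=w, 6→(6−1)÷1=5=e, 3→(3−1)÷1=2=b.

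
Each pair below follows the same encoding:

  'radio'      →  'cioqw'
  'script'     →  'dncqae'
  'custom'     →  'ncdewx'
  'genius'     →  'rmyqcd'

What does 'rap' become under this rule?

cia

The shift depends on letter class: consonant r→c is +11, but vowel a→i is +8. Vowels shift forward by 8 and consonants shift forward by 11.
For rap: r(cons)+11=c, a(vowel)+8=i, p(cons)+11=a.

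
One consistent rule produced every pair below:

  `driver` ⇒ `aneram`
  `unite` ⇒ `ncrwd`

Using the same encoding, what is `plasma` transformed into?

jvbjuy

The output letters match the input read backwards, each shifted +9: driver reversed is revird. The word is reversed, then every letter is shifted forward by 9.
Applying it to plasma: reverse → amsalp; then shift: a+9=j, m+9=v, s+9=b, a+9=j, l+9=u, p+9=y.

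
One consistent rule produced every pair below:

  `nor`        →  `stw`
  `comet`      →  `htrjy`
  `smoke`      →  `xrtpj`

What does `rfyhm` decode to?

match

This is a Caesar cipher with shift 5.
Decoding rfyhm: r−5=m, f−5=a, y−5=t, h−5=c, m−5=h.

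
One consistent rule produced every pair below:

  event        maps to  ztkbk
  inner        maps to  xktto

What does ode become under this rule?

The output letters match the input read backwards, each shifted +6: event reversed is tneve. Read the word backwards and shift each letter +6.
On ode: reverse → edo; then shift: e+6=k, d+6=j, o+6=u.

kju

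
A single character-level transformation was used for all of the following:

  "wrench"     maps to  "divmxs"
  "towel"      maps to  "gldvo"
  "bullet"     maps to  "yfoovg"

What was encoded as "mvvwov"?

Each letter is replaced by its mirror in the alphabet: a↔z, b↔y, c↔x, and so on (the Atbash cipher).
Undoing it on mvvwov: m↔n, v↔e, v↔e, w↔d, o↔l, v↔e.

needle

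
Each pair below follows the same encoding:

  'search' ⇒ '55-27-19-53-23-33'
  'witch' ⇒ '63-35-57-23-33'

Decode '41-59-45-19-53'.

lunar

s(#19)→55 and e(#5)→27: differences scale by 2, so n = 2·pos + 17. The formula is n = 2×(alphabet index, a=1) + 17.
Decoding 41-59-45-19-53: 41→(41−17)÷2=12=l, 59→(59−17)÷2=21=u, 45→(45−17)÷2=14=n, 19→(19−17)÷2=1=a, 53→(53−17)÷2=18=r.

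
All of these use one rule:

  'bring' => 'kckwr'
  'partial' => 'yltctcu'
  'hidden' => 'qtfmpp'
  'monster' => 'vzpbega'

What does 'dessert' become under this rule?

Shifts by position in bring: pos 0: b→k (+9), pos 1: r→c (+11), pos 2: i→k (+2), pos 3: n→w (+9), pos 4: g→r (+11) — repeating every 3. It's a Vigenère-style cipher with numeric key [9,11,2]: position i shifts by key[i mod 3].
On dessert: d+9=m, e+11=p, s+2=u, s+9=b, e+11=p, r+2=t, t+9=c.

mpubptc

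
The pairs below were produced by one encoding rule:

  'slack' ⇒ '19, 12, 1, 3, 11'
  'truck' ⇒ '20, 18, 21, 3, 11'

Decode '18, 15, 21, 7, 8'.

rough

s is letter #19 and maps to 19: an offset of 0. Each letter is replaced by its alphabet position (a=1, b=2, …, z=26).
Decoding 18, 15, 21, 7, 8: 18=r, 15=o, 21=u, 7=g, 8=h.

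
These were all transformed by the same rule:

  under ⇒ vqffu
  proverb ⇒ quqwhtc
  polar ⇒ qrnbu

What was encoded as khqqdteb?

A repeating key of period 3 is used — shifts +1, +3, +2 over and over.
Reversing it on khqqdteb: k−1=j, h−3=e, q−2=o, q−1=p, d−3=a, t−2=r, e−1=d, b−3=y.

jeopardy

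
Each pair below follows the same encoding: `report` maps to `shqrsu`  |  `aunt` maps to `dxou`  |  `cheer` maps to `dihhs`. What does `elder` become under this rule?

The shift depends on letter class: consonant r→s is +1, but vowel e→h is +3. Vowels shift forward by 3 and consonants shift forward by 1.
For elder: e(vowel)+3=h, l(cons)+1=m, d(cons)+1=e, e(vowel)+3=h, r(cons)+1=s.

hmehs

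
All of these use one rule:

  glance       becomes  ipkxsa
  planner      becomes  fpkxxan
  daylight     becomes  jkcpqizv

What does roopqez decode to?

foolish

g(6)→i(8) and l(11)→p(15) fit y≡17x+10 (mod 26); the inverse of 17 mod 26 is 23. Treating letters as 0–25, the rule is x ↦ 17x + 10 (mod 26).
Undoing it on roopqez: r(17)→23·(17−10)≡5=f; o(14)→23·(14−10)≡14=o; o(14)→23·(14−10)≡14=o; p(15)→23·(15−10)≡11=l; q(16)→23·(16−10)≡8=i; e(4)→23·(4−10)≡18=s; z(25)→23·(25−10)≡7=h (all mod 26).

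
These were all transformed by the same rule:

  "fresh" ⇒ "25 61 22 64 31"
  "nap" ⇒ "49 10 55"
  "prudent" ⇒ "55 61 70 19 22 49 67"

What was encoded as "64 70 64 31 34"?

f(#6)→25 and r(#18)→61: differences scale by 3, so n = 3·pos + 7. With a=1..z=26, the number is 3·pos + 7.
Undoing it on 64 70 64 31 34: 64→(64−7)÷3=19=s, 70→(70−7)÷3=21=u, 64→(64−7)÷3=19=s, 31→(31−7)÷3=8=h, 34→(34−7)÷3=9=i.

sushi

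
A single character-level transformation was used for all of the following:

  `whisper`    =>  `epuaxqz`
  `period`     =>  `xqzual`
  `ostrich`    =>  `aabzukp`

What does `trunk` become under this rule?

The shift depends on letter class: consonant w→e is +8, but vowel i→u is +12. Vowels shift forward by 12 and consonants shift forward by 8.
For trunk: t(cons)+8=b, r(cons)+8=z, u(vowel)+12=g, n(cons)+8=v, k(cons)+8=s.

bzgvs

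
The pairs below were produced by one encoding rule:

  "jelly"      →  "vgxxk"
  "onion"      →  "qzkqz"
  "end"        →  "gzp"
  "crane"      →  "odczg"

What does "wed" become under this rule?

igp

The shift depends on letter class: consonant j→v is +12, but vowel e→g is +2. Vowels shift forward by 2 and consonants shift forward by 12.
For wed: w(cons)+12=i, e(vowel)+2=g, d(cons)+12=p.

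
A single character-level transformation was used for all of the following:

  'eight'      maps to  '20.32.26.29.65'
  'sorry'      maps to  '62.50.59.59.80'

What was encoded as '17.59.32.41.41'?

drill

e(#5)→20 and i(#9)→32: differences scale by 3, so n = 3·pos + 5. With a=1..z=26, the number is 3·pos + 5.
Decoding 17.59.32.41.41: 17→(17−5)÷3=4=d, 59→(59−5)÷3=18=r, 32→(32−5)÷3=9=i, 41→(41−5)÷3=12=l, 41→(41−5)÷3=12=l.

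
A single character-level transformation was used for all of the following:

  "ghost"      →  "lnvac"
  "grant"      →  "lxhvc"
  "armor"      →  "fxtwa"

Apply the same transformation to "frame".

kxhun

In ghost: g→l is +5, h→n is +6, o→v is +7, s→a is +8 — the shift increases by 1 each position. Letter i (0-indexed) is shifted by i+5, so successive shifts are 5, 6, 7, ….
Applying it to frame: f+5=k, r+6=x, a+7=h, m+8=u, e+9=n.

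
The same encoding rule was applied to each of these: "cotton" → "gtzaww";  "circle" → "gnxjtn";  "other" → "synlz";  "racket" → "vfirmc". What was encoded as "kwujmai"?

In cotton: c→g is +4, o→t is +5, t→z is +6, t→a is +7 — the shift increases by 1 each position. Each letter shifts forward by (position + 4), i.e. 4, 5, 6, … — the shift grows by one for each successive letter.
Decoding kwujmai: k−4=g, w−5=r, u−6=o, j−7=c, m−8=e, a−9=r, i−10=y.

grocery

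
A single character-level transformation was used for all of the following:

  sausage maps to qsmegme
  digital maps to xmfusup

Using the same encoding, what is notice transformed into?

The output letters match the input read backwards, each shifted +12: sausage reversed is egasuas. Read the word backwards and shift each letter +12.
On notice: reverse → eciton; then shift: e+12=q, c+12=o, i+12=u, t+12=f, o+12=a, n+12=z.

qoufaz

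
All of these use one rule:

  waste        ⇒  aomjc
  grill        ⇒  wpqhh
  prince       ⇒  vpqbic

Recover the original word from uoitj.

w(22)→a(0) and a(0)→o(14) fit y≡23x+14 (mod 26); the inverse of 23 mod 26 is 17. Treating letters as 0–25, the rule is x ↦ 23x + 14 (mod 26).
Reversing it on uoitj: u(20)→17·(20−14)≡24=y; o(14)→17·(14−14)≡0=a; i(8)→17·(8−14)≡2=c; t(19)→17·(19−14)≡7=h; j(9)→17·(9−14)≡19=t (all mod 26).

yacht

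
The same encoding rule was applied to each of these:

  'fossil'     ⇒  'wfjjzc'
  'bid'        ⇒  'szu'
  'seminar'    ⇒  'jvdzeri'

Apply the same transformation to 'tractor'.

Compare letters: f→w is +17, o→f is +17, s→j is +17 — a constant shift. It's a constant shift of +17 (ROT17).
For tractor: t+17=k, r+17=i, a+17=r, c+17=t, t+17=k, o+17=f, r+17=i.

kirtkfi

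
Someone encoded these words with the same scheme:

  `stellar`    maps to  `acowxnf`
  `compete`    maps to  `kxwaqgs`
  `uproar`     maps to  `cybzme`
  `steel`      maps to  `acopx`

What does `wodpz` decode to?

In stellar: s→a is +8, t→c is +9, e→o is +10, l→w is +11 — the shift increases by 1 each position. The shift increases by 1 at each position, starting from +8: 8, 9, 10, ….
Decoding wodpz: w−8=o, o−9=f, d−10=t, p−11=e, z−12=n.

often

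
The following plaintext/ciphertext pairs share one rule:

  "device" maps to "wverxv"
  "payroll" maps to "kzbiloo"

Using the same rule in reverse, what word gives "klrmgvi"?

Each pair mirrors across the alphabet (d↔w, e↔v, v↔e): positions sum to 25. This is the alphabet-reversal cipher (Atbash): a becomes z, b becomes y, etc.
Reversing it on klrmgvi: k↔p, l↔o, r↔i, m↔n, g↔t, v↔e, i↔r.

pointer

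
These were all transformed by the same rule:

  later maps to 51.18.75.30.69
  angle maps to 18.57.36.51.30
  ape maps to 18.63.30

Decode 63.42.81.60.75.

pivot

l(#12)→51 and a(#1)→18: differences scale by 3, so n = 3·pos + 15. Each letter becomes 3×(its alphabet position, a=1..z=26) + 15.
Undoing it on 63.42.81.60.75: 63→(63−15)÷3=16=p, 42→(42−15)÷3=9=i, 81→(81−15)÷3=22=v, 60→(60−15)÷3=15=o, 75→(75−15)÷3=20=t.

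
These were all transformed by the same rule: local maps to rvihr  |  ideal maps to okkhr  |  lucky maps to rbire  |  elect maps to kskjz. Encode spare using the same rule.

ywgyk

Shifts by position in local: pos 0: l→r (+6), pos 1: o→v (+7), pos 2: c→i (+6), pos 3: a→h (+7) — repeating every 2. It's a Vigenère-style cipher with numeric key [6,7]: position i shifts by key[i mod 2].
For spare: s+6=y, p+7=w, a+6=g, r+7=y, e+6=k.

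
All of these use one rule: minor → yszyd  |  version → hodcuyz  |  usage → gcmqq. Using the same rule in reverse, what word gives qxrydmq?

A repeating key of period 2 is used — shifts +12, +10 over and over.
Decoding qxrydmq: q−12=e, x−10=n, r−12=f, y−10=o, d−12=r, m−10=c, q−12=e.

enforce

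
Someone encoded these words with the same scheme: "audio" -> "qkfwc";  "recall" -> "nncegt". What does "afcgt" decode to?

ready

The word is reversed, then every letter is shifted forward by 2.
Decoding afcgt: shift back: a−2=y, f−2=d, c−2=a, g−2=e, t−2=r → ydaer; then reverse → ready.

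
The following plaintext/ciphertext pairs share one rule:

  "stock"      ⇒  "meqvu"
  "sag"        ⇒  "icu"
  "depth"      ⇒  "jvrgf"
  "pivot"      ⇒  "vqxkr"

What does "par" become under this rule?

The output letters match the input read backwards, each shifted +2: stock reversed is kcots. The word is reversed, then every letter is shifted forward by 2.
Applying it to par: reverse → rap; then shift: r+2=t, a+2=c, p+2=r.

tcr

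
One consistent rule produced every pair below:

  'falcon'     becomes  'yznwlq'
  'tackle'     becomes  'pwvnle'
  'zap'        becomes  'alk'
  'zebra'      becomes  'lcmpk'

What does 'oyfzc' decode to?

Read the word backwards and shift each letter +11.
Reversing it on oyfzc: shift back: o−11=d, y−11=n, f−11=u, z−11=o, c−11=r → dnuor; then reverse → round.

round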